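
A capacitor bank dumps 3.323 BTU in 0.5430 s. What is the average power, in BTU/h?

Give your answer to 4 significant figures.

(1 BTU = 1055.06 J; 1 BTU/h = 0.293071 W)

2.203×10⁴ BTU/h

3.323 BTU × 1055.06 → 3505.96 J
P = E / t = 3505.96 J / 0.543 s = 6456.65 W
6456.65 W ÷ (0.293071 W/BTU/h) = 22031 BTU/h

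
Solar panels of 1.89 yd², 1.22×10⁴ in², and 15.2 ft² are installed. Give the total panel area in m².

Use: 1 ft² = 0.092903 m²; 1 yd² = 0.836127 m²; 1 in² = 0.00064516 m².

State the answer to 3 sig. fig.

1.89 yd² × 0.836127 = 1.58028 m²
1.22×10⁴ in² × 0.00064516 = 7.87095 m²
15.2 ft² × 0.092903 = 1.41213 m²
Sum: 1.58028 + 7.87095 + 1.41213 = 10.8634 m²

10.9 m²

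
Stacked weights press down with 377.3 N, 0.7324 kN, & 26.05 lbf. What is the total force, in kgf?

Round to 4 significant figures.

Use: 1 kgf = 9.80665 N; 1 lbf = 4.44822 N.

377.3 N (already N)
0.7324 kN × 1000 = 732.4 N
26.05 lbf × 4.44822 = 115.876 N
Total: 377.3 + 732.4 + 115.876 = 1225.58 N
In kgf: 1225.58 / 9.80665 = 124.974 kgf

125.0 kgf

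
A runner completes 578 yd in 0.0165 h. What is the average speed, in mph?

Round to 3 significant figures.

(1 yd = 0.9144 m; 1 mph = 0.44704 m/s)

19.9 mph

578 yd × 0.9144 = 528.523 m
0.0165 h × 3600 = 59.4 s
v = d / t = 528.523 m / 59.4 s = 8.89769 m/s
8.89769 m/s ÷ (0.44704 m/s/mph) = 19.9036 mph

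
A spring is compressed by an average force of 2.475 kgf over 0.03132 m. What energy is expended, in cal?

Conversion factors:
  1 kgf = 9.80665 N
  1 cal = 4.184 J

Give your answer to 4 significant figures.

0.1817 cal

2.475 kgf × 9.80665 → 24.2715 N
W = F × d = 24.2715 N × 0.03132 m = 0.760183 J
0.760183 J ÷ (4.184 J/cal) = 0.181688 cal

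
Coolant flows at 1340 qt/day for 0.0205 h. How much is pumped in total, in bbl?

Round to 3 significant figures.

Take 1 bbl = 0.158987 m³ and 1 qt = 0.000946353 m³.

0.00681 bbl

1340 qt/day → 1.46772×10⁻⁵ m³/s
0.0205 h → 73.8 s
V = Q × t = 1.46772×10⁻⁵ × 73.8 = 0.00108318 m³
In bbl: 0.00108318 / 0.158987 = 0.00681301 bbl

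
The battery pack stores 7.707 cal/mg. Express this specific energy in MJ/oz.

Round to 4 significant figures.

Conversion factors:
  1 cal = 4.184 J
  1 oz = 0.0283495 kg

0.9142 MJ/oz

7.707 cal/mg × 4.184 J/cal ÷ 10⁻⁶ kg/mg = 3.22461×10⁷ J/kg
3.22461×10⁷ J/kg ÷ 1000000 J/MJ × 0.0283495 kg/oz = 0.914161 MJ/oz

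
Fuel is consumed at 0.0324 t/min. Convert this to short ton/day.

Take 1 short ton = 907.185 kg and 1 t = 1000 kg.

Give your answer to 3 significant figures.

0.0324 t/min × 1000 kg/t ÷ 60 s/min = 0.54 kg/s
0.54 kg/s ÷ 907.185 kg/short ton × 86400 s/day = 51.4294 short ton/day

51.4 short ton/day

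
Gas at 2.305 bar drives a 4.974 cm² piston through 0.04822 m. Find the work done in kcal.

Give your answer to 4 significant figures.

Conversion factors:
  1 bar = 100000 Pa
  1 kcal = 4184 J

0.001321 kcal

2.305 bar → 230500 Pa
4.974 cm² → 4.974×10⁻⁴ m²
F = P × A = 230500 × 4.974×10⁻⁴ = 114.651 N
W = F × d = 114.651 × 0.04822 = 5.52847 J
In kcal: 5.52847 / 4184 = 0.00132134 kcal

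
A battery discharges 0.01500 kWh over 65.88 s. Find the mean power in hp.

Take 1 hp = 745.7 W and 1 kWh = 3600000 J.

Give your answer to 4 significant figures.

0.01500 kWh × 3600000 → 54000 J
P = E / t = 54000 J / 65.88 s = 819.672 W
819.672 W ÷ (745.7 W/hp) = 1.0992 hp

1.099 hp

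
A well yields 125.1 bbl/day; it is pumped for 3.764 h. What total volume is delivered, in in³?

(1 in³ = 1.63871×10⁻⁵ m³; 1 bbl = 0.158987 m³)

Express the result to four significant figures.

1.904×10⁵ in³

125.1 bbl/day → 2.302×10⁻⁴ m³/s
3.764 h → 13550.4 s
V = Q × t = 2.302×10⁻⁴ × 13550.4 = 3.1193 m³
In in³: 3.1193 / 1.63871×10⁻⁵ = 190351 in³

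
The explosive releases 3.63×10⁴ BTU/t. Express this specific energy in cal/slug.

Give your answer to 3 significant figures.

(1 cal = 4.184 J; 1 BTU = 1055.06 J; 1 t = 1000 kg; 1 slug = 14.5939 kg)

3.63×10⁴ BTU/t × 1055.06 J/BTU ÷ 1000 kg/t = 38298.7 J/kg
38298.7 J/kg ÷ 4.184 J/cal × 14.5939 kg/slug = 133587 cal/slug

1.34×10⁵ cal/slug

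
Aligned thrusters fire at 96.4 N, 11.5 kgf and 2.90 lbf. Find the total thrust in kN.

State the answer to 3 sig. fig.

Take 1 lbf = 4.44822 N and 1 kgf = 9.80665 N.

0.222 kN

96.4 N (already N)
11.5 kgf × 9.80665 = 112.776 N
2.90 lbf × 4.44822 = 12.8998 N
Sum: 96.4 + 112.776 + 12.8998 = 222.076 N
In kN: 222.076 / 1000 = 0.222076 kN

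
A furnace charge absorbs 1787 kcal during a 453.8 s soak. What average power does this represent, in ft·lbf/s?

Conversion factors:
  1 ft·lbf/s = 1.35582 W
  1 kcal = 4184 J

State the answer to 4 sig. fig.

1.215×10⁴ ft·lbf/s

1787 kcal × 4184 = 7.47681×10⁶ J
P = E / t = 7.47681×10⁶ J / 453.8 s = 16476 W
16476 W ÷ (1.35582 W/ft·lbf/s) = 12152.1 ft·lbf/s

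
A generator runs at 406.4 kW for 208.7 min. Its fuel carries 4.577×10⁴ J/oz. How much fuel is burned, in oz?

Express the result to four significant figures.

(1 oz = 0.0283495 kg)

1.112×10⁵ oz

406.4 kW → 406400 W
208.7 min → 12522 s
E = P × t = 406400 × 12522 = 5.08894×10⁹ J
4.577×10⁴ J/oz → 1.61449×10⁶ J/kg
m = E / e_s = 5.08894×10⁹ / 1.61449×10⁶ = 3152.04 kg
In oz: 3152.04 / 0.0283495 = 111185 oz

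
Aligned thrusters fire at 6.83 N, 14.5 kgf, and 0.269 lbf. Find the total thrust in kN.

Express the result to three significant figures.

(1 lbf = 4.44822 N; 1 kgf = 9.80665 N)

6.83 N (already N)
14.5 kgf × 9.80665 = 142.196 N
0.269 lbf × 4.44822 = 1.19657 N
Total: 6.83 + 142.196 + 1.19657 = 150.223 N
In kN: 150.223 / 1000 = 0.150223 kN

0.150 kN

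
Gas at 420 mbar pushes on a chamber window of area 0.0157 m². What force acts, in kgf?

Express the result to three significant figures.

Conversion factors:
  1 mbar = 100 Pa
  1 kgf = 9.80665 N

67.2 kgf

420 mbar × 100 → 42000 Pa
F = P × A = 42000 Pa × 0.0157 m² = 659.4 N
659.4 N ÷ (9.80665 N/kgf) = 67.2401 kgf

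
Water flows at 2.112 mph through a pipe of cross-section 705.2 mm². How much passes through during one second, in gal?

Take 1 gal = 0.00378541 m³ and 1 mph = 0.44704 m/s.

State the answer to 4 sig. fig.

2.112 mph × 0.44704 = 0.944148 m/s
705.2 mm² × 10⁻⁶ = 7.052×10⁻⁴ m²
V = v × A × t = 0.944148 m/s × 7.052×10⁻⁴ m² × 1 s = 6.65813×10⁻⁴ m³
6.65813×10⁻⁴ m³ ÷ (0.00378541 m³/gal) = 0.175889 gal

0.1759 gal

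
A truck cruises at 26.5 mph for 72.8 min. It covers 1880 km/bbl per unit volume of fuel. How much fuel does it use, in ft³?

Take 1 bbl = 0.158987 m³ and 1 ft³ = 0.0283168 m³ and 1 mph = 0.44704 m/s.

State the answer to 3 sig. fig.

26.5 mph → 11.8466 m/s
72.8 min → 4368 s
d = v × t = 11.8466 × 4368 = 51745.9 m
1880 km/bbl → 1.18249×10⁷ m/m³
V = d / (distance per unit fuel) = 51745.9 / 1.18249×10⁷ = 0.00437601 m³
In ft³: 0.00437601 / 0.0283168 = 0.154538 ft³

0.155 ft³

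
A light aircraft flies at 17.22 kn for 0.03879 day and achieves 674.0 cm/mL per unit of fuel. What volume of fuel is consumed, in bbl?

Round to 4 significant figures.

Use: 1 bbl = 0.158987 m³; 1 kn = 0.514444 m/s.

0.02771 bbl

17.22 kn → 8.85873 m/s
0.03879 day → 3351.46 s
d = v × t = 8.85873 × 3351.46 = 29689.7 m
674.0 cm/mL → 6.74×10⁶ m/m³
V = d / (distance per unit fuel) = 29689.7 / 6.74×10⁶ = 0.004405 m³
In bbl: 0.004405 / 0.158987 = 0.0277067 bbl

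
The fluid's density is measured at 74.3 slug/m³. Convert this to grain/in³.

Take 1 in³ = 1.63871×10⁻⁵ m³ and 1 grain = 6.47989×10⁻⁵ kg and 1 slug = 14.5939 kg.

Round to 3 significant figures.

274 grain/in³

74.3 slug/m³ × 14.5939 kg/slug = 1084.33 kg/m³
1084.33 kg/m³ ÷ 6.47989×10⁻⁵ kg/grain × 1.63871×10⁻⁵ m³/in³ = 274.218 grain/in³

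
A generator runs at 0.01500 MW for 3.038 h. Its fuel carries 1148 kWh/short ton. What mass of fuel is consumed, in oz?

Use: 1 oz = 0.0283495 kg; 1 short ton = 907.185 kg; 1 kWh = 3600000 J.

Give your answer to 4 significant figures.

0.01500 MW → 15000 W
3.038 h → 10936.8 s
E = P × t = 15000 × 10936.8 = 1.64052×10⁸ J
1148 kWh/short ton → 4.55563×10⁶ J/kg
m = E / e_s = 1.64052×10⁸ / 4.55563×10⁶ = 36.0108 kg
In oz: 36.0108 / 0.0283495 = 1270.24 oz

1270 oz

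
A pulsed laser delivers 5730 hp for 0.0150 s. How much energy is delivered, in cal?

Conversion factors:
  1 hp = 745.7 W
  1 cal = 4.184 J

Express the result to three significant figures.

1.53×10⁴ cal

5730 hp × 745.7 → 4.27286×10⁶ W
E = P × t = 4.27286×10⁶ W × 0.015 s = 64092.9 J
64092.9 J ÷ (4.184 J/cal) = 15318.6 cal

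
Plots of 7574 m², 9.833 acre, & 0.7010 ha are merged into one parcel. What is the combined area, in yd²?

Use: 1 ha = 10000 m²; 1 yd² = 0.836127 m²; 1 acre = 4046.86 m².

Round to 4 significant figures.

6.503×10⁴ yd²

7574 m² (already m²)
9.833 acre × 4046.86 = 39792.8 m²
0.7010 ha × 10000 = 7010 m²
Total: 7574 + 39792.8 + 7010 = 54376.8 m²
In yd²: 54376.8 / 0.836127 = 65034.1 yd²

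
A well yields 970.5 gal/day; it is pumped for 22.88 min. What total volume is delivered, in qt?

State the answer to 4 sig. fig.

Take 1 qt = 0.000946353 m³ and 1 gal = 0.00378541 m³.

61.68 qt

970.5 gal/day → 4.25201×10⁻⁵ m³/s
22.88 min → 1372.8 s
V = Q × t = 4.25201×10⁻⁵ × 1372.8 = 0.0583716 m³
In qt: 0.0583716 / 0.000946353 = 61.6806 qt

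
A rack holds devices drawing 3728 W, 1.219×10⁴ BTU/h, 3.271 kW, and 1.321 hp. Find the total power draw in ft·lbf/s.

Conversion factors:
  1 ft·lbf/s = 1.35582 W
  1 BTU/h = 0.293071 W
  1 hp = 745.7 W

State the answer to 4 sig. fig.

8524 ft·lbf/s

3728 W (already W)
1.219×10⁴ BTU/h × 0.293071 = 3572.54 W
3.271 kW × 1000 = 3271 W
1.321 hp × 745.7 = 985.07 W
Combined: 3728 + 3572.54 + 3271 + 985.07 = 11556.6 W
In ft·lbf/s: 11556.6 / 1.35582 = 8523.7 ft·lbf/s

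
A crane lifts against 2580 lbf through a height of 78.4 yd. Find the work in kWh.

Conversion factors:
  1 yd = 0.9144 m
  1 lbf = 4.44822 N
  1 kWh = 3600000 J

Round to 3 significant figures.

0.229 kWh

2580 lbf × 4.44822 = 11476.4 N
78.4 yd × 0.9144 = 71.689 m
W = F × d = 11476.4 N × 71.689 m = 822732 J
822732 J ÷ (3600000 J/kWh) = 0.228537 kWh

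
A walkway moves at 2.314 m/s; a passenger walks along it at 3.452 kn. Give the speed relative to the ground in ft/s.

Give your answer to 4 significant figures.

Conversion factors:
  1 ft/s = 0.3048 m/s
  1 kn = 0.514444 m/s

2.314 m/s (already m/s)
3.452 kn × 0.514444 = 1.77586 m/s
Sum: 2.314 + 1.77586 = 4.08986 m/s
In ft/s: 4.08986 / 0.3048 = 13.4182 ft/s

13.42 ft/s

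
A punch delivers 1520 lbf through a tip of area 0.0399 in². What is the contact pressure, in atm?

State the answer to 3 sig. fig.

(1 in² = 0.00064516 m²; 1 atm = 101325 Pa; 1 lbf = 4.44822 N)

1520 lbf × 4.44822 = 6761.29 N
0.0399 in² × 0.00064516 = 2.57419×10⁻⁵ m²
P = F / A = 6761.29 N / 2.57419×10⁻⁵ m² = 2.62657×10⁸ Pa
2.62657×10⁸ Pa ÷ (101325 Pa/atm) = 2592.22 atm

2590 atm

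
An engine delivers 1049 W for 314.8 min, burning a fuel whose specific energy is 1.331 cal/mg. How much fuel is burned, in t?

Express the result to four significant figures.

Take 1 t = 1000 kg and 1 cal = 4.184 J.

0.003558 t

314.8 min → 18888 s
E = P × t = 1049 × 18888 = 1.98135×10⁷ J
1.331 cal/mg → 5.5689×10⁶ J/kg
m = E / e_s = 1.98135×10⁷ / 5.5689×10⁶ = 3.55788 kg
In t: 3.55788 / 1000 = 0.00355788 t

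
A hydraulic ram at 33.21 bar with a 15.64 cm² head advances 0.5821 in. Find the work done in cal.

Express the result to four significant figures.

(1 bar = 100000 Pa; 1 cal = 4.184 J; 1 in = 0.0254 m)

33.21 bar → 3.321×10⁶ Pa
15.64 cm² → 0.001564 m²
F = P × A = 3.321×10⁶ × 0.001564 = 5194.04 N
0.5821 in → 0.0147853 m
W = F × d = 5194.04 × 0.0147853 = 76.7954 J
In cal: 76.7954 / 4.184 = 18.3545 cal

18.35 cal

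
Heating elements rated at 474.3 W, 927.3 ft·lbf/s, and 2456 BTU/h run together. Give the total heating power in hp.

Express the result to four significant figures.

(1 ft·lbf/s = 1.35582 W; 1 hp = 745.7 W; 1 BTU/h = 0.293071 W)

474.3 W (already W)
927.3 ft·lbf/s × 1.35582 = 1257.25 W
2456 BTU/h × 0.293071 = 719.782 W
Total: 474.3 + 1257.25 + 719.782 = 2451.33 W
In hp: 2451.33 / 745.7 = 3.28729 hp

3.287 hp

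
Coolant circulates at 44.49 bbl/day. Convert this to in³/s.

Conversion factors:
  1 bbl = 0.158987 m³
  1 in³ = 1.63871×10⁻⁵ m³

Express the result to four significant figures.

44.49 bbl/day × 0.158987 m³/bbl ÷ 86400 s/day = 8.18673×10⁻⁵ m³/s
8.18673×10⁻⁵ m³/s ÷ 1.63871×10⁻⁵ m³/in³ = 4.99584 in³/s

4.996 in³/s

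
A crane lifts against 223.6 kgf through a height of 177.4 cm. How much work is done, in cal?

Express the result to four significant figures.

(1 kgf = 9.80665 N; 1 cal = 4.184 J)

223.6 kgf × 9.80665 → 2192.77 N
177.4 cm × 0.01 → 1.774 m
W = F × d = 2192.77 N × 1.774 m = 3889.97 J
3889.97 J ÷ (4.184 J/cal) = 929.725 cal

929.7 cal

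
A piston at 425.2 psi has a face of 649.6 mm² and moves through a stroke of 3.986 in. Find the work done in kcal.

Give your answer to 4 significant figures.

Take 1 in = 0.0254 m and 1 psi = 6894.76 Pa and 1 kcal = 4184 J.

0.04608 kcal

425.2 psi → 2.93165×10⁶ Pa
649.6 mm² → 6.496×10⁻⁴ m²
F = P × A = 2.93165×10⁶ × 6.496×10⁻⁴ = 1904.4 N
3.986 in → 0.101244 m
W = F × d = 1904.4 × 0.101244 = 192.809 J
In kcal: 192.809 / 4184 = 0.0460825 kcal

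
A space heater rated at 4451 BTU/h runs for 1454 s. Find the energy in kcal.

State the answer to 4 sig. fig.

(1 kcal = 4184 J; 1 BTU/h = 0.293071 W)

453.3 kcal

4451 BTU/h × 0.293071 = 1304.46 W
E = P × t = 1304.46 W × 1454 s = 1.89668×10⁶ J
1.89668×10⁶ J ÷ (4184 J/kcal) = 453.317 kcal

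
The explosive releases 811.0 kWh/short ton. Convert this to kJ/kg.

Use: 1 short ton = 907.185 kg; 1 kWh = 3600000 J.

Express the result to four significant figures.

3218 kJ/kg

811.0 kWh/short ton × 3600000 J/kWh ÷ 907.185 kg/short ton = 3.21831×10⁶ J/kg
3.21831×10⁶ J/kg ÷ 1000 J/kJ = 3218.31 kJ/kg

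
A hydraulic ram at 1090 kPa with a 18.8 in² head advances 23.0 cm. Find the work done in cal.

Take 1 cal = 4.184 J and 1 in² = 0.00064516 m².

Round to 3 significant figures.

727 cal

1090 kPa → 1.09×10⁶ Pa
18.8 in² → 0.012129 m²
F = P × A = 1.09×10⁶ × 0.012129 = 13220.6 N
23.0 cm → 0.23 m
W = F × d = 13220.6 × 0.23 = 3040.74 J
In cal: 3040.74 / 4.184 = 726.754 cal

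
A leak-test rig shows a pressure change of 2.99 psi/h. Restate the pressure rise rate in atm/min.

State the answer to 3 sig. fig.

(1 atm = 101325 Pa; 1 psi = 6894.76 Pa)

0.00339 atm/min

2.99 psi/h × 6894.76 Pa/psi ÷ 3600 s/h = 5.72648 Pa/s
5.72648 Pa/s ÷ 101325 Pa/atm × 60 s/min = 0.00339096 atm/min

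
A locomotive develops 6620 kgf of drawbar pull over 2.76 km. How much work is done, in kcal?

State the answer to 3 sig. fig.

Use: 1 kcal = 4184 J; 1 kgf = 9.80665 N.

6620 kgf × 9.80665 → 64920 N
2.76 km × 1000 → 2760 m
W = F × d = 64920 N × 2760 m = 1.79179×10⁸ J
1.79179×10⁸ J ÷ (4184 J/kcal) = 42824.8 kcal

4.28×10⁴ kcal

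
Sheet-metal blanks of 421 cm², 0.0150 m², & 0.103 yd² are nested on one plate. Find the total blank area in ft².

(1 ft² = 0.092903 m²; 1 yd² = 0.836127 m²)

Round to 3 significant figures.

421 cm² × 0.0001 → 0.0421 m²
0.0150 m² (already m²)
0.103 yd² × 0.836127 → 0.0861211 m²
Sum: 0.0421 + 0.015 + 0.0861211 = 0.143221 m²
In ft²: 0.143221 / 0.092903 = 1.54162 ft²

1.54 ft²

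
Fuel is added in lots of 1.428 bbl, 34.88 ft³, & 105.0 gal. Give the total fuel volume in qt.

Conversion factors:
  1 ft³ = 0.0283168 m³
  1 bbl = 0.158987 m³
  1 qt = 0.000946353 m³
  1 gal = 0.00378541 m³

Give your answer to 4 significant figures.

1.428 bbl × 0.158987 = 0.227033 m³
34.88 ft³ × 0.0283168 = 0.98769 m³
105.0 gal × 0.00378541 = 0.397468 m³
Combined: 0.227033 + 0.98769 + 0.397468 = 1.61219 m³
In qt: 1.61219 / 0.000946353 = 1703.58 qt

1704 qt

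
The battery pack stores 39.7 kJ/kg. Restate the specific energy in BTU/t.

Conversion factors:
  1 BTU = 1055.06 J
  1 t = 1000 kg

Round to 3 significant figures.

3.76×10⁴ BTU/t

39.7 kJ/kg × 1000 J/kJ = 39700 J/kg
39700 J/kg ÷ 1055.06 J/BTU × 1000 kg/t = 37628.2 BTU/t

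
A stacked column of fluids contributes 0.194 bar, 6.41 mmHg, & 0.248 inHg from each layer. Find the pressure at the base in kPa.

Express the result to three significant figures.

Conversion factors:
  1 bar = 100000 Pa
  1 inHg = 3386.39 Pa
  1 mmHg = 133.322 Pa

21.1 kPa

0.194 bar × 100000 = 19400 Pa
6.41 mmHg × 133.322 = 854.594 Pa
0.248 inHg × 3386.39 = 839.825 Pa
Combined: 19400 + 854.594 + 839.825 = 21094.4 Pa
In kPa: 21094.4 / 1000 = 21.0944 kPa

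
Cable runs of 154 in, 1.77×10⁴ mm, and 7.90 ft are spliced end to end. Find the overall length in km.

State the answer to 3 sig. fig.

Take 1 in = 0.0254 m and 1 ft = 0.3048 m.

154 in × 0.0254 = 3.9116 m
1.77×10⁴ mm × 0.001 = 17.7 m
7.90 ft × 0.3048 = 2.40792 m
Total: 3.9116 + 17.7 + 2.40792 = 24.0195 m
In km: 24.0195 / 1000 = 0.0240195 km

0.0240 km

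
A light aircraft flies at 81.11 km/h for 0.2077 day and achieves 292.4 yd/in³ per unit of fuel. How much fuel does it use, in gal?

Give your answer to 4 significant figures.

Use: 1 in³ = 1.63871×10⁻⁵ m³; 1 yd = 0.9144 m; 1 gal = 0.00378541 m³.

81.11 km/h → 22.5306 m/s
0.2077 day → 17945.3 s
d = v × t = 22.5306 × 17945.3 = 404318 m
292.4 yd/in³ → 1.63159×10⁷ m/m³
V = d / (distance per unit fuel) = 404318 / 1.63159×10⁷ = 0.0247806 m³
In gal: 0.0247806 / 0.00378541 = 6.54635 gal

6.546 gal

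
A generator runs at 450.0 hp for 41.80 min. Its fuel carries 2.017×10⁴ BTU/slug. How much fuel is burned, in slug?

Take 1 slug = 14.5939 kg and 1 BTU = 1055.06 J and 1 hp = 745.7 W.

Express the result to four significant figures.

450.0 hp → 335565 W
41.80 min → 2508 s
E = P × t = 335565 × 2508 = 8.41597×10⁸ J
2.017×10⁴ BTU/slug → 1.45818×10⁶ J/kg
m = E / e_s = 8.41597×10⁸ / 1.45818×10⁶ = 577.156 kg
In slug: 577.156 / 14.5939 = 39.5478 slug

39.55 slug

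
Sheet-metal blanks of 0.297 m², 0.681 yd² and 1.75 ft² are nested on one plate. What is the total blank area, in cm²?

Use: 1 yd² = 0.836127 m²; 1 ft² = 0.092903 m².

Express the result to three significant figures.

1.03×10⁴ cm²

0.297 m² (already m²)
0.681 yd² × 0.836127 = 0.569402 m²
1.75 ft² × 0.092903 = 0.16258 m²
Total: 0.297 + 0.569402 + 0.16258 = 1.02898 m²
In cm²: 1.02898 / 0.0001 = 10289.8 cm²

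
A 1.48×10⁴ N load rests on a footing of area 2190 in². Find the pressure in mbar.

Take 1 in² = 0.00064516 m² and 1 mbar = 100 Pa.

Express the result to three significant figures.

105 mbar

2190 in² × 0.00064516 → 1.4129 m²
P = F / A = 14800 N / 1.4129 m² = 10474.9 Pa
10474.9 Pa ÷ (100 Pa/mbar) = 104.749 mbar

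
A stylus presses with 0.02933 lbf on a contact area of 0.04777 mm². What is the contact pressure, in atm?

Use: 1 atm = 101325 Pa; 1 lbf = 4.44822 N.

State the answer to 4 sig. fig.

0.02933 lbf × 4.44822 → 0.130466 N
0.04777 mm² × 10⁻⁶ → 4.777×10⁻⁸ m²
P = F / A = 0.130466 N / 4.777×10⁻⁸ m² = 2.73113×10⁶ Pa
2.73113×10⁶ Pa ÷ (101325 Pa/atm) = 26.9542 atm

26.95 atm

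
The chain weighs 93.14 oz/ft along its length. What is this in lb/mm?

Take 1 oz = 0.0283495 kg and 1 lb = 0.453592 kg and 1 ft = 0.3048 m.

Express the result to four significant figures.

0.01910 lb/mm

93.14 oz/ft × 0.0283495 kg/oz ÷ 0.3048 m/ft = 8.66297 kg/m
8.66297 kg/m ÷ 0.453592 kg/lb × 0.001 m/mm = 0.0190986 lb/mm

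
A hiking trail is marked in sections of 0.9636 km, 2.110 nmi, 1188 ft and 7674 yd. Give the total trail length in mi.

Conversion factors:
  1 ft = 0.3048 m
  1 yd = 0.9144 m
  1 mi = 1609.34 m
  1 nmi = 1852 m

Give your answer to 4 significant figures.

0.9636 km × 1000 → 963.6 m
2.110 nmi × 1852 → 3907.72 m
1188 ft × 0.3048 → 362.102 m
7674 yd × 0.9144 → 7017.11 m
Total: 963.6 + 3907.72 + 362.102 + 7017.11 = 12250.5 m
In mi: 12250.5 / 1609.34 = 7.61213 mi

7.612 mi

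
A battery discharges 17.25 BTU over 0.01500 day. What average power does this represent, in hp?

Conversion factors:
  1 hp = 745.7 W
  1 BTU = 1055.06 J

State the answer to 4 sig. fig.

17.25 BTU × 1055.06 = 18199.8 J
0.01500 day × 86400 = 1296 s
P = E / t = 18199.8 J / 1296 s = 14.0431 W
14.0431 W ÷ (745.7 W/hp) = 0.0188321 hp

0.01883 hp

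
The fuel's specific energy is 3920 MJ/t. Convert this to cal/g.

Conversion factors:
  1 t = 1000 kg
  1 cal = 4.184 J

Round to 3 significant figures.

937 cal/g

3920 MJ/t × 1000000 J/MJ ÷ 1000 kg/t = 3.92×10⁶ J/kg
3.92×10⁶ J/kg ÷ 4.184 J/cal × 0.001 kg/g = 936.902 cal/g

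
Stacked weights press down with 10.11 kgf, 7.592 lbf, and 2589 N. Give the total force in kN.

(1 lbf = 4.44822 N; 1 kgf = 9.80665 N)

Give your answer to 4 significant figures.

2.722 kN

10.11 kgf × 9.80665 = 99.1452 N
7.592 lbf × 4.44822 = 33.7709 N
2589 N (already N)
Total: 99.1452 + 33.7709 + 2589 = 2721.92 N
In kN: 2721.92 / 1000 = 2.72192 kN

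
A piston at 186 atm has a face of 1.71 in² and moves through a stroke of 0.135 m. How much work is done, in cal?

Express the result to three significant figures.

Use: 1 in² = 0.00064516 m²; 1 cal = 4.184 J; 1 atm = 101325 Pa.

671 cal

186 atm → 1.88464×10⁷ Pa
1.71 in² → 0.00110322 m²
F = P × A = 1.88464×10⁷ × 0.00110322 = 20791.7 N
W = F × d = 20791.7 × 0.135 = 2806.88 J
In cal: 2806.88 / 4.184 = 670.86 cal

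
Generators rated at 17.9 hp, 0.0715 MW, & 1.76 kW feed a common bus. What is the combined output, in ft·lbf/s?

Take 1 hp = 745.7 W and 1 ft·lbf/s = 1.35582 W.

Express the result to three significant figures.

17.9 hp × 745.7 = 13348 W
0.0715 MW × 1000000 = 71500 W
1.76 kW × 1000 = 1760 W
Total: 13348 + 71500 + 1760 = 86608 W
In ft·lbf/s: 86608 / 1.35582 = 63878.7 ft·lbf/s

6.39×10⁴ ft·lbf/s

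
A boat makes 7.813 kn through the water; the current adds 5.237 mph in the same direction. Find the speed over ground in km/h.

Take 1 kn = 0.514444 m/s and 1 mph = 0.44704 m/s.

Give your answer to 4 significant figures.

22.90 km/h

7.813 kn × 0.514444 = 4.01935 m/s
5.237 mph × 0.44704 = 2.34115 m/s
Combined: 4.01935 + 2.34115 = 6.3605 m/s
In km/h: 6.3605 / (1/3.6) = 22.8978 km/h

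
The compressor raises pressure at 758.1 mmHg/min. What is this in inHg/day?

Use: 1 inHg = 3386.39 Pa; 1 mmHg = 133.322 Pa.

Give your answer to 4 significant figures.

4.298×10⁴ inHg/day

758.1 mmHg/min × 133.322 Pa/mmHg ÷ 60 s/min = 1684.52 Pa/s
1684.52 Pa/s ÷ 3386.39 Pa/inHg × 86400 s/day = 42978.7 inHg/day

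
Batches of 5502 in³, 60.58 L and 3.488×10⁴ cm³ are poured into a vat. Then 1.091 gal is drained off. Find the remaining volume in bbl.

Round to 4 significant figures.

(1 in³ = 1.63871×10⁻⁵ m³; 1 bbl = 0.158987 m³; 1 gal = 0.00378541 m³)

1.142 bbl

5502 in³ × 1.63871×10⁻⁵ = 0.0901618 m³
60.58 L × 0.001 = 0.06058 m³
3.488×10⁴ cm³ × 10⁻⁶ = 0.03488 m³
1.091 gal × 0.00378541 = 0.00412988 m³
Result: 0.0901618 + 0.06058 + 0.03488 − 0.00412988 = 0.181492 m³
In bbl: 0.181492 / 0.158987 = 1.14155 bbl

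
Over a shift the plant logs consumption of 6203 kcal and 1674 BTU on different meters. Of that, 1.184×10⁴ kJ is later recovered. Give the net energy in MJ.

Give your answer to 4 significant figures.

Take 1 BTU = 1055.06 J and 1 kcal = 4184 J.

15.88 MJ

6203 kcal × 4184 = 2.59534×10⁷ J
1674 BTU × 1055.06 = 1.76617×10⁶ J
1.184×10⁴ kJ × 1000 = 1.184×10⁷ J
Sum: 2.59534×10⁷ + 1.76617×10⁶ − 1.184×10⁷ = 1.58796×10⁷ J
In MJ: 1.58796×10⁷ / 1000000 = 15.8796 MJ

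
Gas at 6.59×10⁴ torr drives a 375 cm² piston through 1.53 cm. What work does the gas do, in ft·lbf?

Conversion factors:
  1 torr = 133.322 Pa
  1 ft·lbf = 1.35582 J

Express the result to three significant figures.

6.59×10⁴ torr → 8.78592×10⁶ Pa
375 cm² → 0.0375 m²
F = P × A = 8.78592×10⁶ × 0.0375 = 329472 N
1.53 cm → 0.0153 m
W = F × d = 329472 × 0.0153 = 5040.92 J
In ft·lbf: 5040.92 / 1.35582 = 3717.99 ft·lbf

3720 ft·lbf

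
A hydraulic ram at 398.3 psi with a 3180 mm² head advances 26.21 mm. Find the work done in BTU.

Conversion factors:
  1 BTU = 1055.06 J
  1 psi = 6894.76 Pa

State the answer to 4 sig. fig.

398.3 psi → 2.74618×10⁶ Pa
3180 mm² → 0.00318 m²
F = P × A = 2.74618×10⁶ × 0.00318 = 8732.85 N
26.21 mm → 0.02621 m
W = F × d = 8732.85 × 0.02621 = 228.888 J
In BTU: 228.888 / 1055.06 = 0.216943 BTU

0.2169 BTU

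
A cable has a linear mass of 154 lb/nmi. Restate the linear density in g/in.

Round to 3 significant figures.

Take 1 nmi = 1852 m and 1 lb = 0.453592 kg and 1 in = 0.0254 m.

154 lb/nmi × 0.453592 kg/lb ÷ 1852 m/nmi = 0.0377177 kg/m
0.0377177 kg/m ÷ 0.001 kg/g × 0.0254 m/in = 0.95803 g/in

0.958 g/in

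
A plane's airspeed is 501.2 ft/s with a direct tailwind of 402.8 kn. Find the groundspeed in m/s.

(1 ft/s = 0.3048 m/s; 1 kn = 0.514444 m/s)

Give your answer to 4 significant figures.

360.0 m/s

501.2 ft/s × 0.3048 = 152.766 m/s
402.8 kn × 0.514444 = 207.218 m/s
Sum: 152.766 + 207.218 = 359.984 m/s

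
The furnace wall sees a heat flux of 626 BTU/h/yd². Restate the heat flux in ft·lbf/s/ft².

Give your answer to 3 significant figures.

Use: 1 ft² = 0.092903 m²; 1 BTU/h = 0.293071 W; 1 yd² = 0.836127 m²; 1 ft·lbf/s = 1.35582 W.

626 BTU/h/yd² × 0.293071 W/BTU/h ÷ 0.836127 m²/yd² = 219.419 W/m²
219.419 W/m² ÷ 1.35582 W/ft·lbf/s × 0.092903 m²/ft² = 15.0349 ft·lbf/s/ft²

15.0 ft·lbf/s/ft²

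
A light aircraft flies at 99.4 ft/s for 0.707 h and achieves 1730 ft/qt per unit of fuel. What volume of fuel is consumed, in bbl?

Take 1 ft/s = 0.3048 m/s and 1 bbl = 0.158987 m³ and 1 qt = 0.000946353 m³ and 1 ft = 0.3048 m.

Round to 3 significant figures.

99.4 ft/s → 30.2971 m/s
0.707 h → 2545.2 s
d = v × t = 30.2971 × 2545.2 = 77112.2 m
1730 ft/qt → 557196 m/m³
V = d / (distance per unit fuel) = 77112.2 / 557196 = 0.138393 m³
In bbl: 0.138393 / 0.158987 = 0.870467 bbl

0.870 bbl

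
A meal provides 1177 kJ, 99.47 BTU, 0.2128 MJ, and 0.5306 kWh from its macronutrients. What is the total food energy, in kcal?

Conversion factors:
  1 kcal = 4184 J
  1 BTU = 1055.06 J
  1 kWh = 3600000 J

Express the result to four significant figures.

813.8 kcal

1177 kJ × 1000 = 1.177×10⁶ J
99.47 BTU × 1055.06 = 104947 J
0.2128 MJ × 1000000 = 212800 J
0.5306 kWh × 3600000 = 1.91016×10⁶ J
Combined: 1.177×10⁶ + 104947 + 212800 + 1.91016×10⁶ = 3.40491×10⁶ J
In kcal: 3.40491×10⁶ / 4184 = 813.793 kcal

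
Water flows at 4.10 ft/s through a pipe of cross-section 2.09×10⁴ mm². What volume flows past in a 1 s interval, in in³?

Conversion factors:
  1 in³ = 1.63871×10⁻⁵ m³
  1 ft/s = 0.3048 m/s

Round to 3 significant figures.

1590 in³

4.10 ft/s × 0.3048 = 1.24968 m/s
2.09×10⁴ mm² × 10⁻⁶ = 0.0209 m²
V = v × A × t = 1.24968 m/s × 0.0209 m² × 1 s = 0.0261183 m³
0.0261183 m³ ÷ (1.63871×10⁻⁵ m³/in³) = 1593.83 in³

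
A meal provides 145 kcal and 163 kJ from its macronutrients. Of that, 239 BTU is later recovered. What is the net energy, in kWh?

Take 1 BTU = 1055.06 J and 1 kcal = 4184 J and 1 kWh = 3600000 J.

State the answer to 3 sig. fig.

0.144 kWh

145 kcal × 4184 = 606680 J
163 kJ × 1000 = 163000 J
239 BTU × 1055.06 = 252159 J
Result: 606680 + 163000 − 252159 = 517521 J
In kWh: 517521 / 3600000 = 0.143756 kWh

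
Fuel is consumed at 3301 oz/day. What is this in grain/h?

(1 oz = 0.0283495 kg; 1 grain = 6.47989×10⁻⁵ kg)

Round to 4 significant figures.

6.017×10⁴ grain/h

3301 oz/day × 0.0283495 kg/oz ÷ 86400 s/day = 0.00108312 kg/s
0.00108312 kg/s ÷ 6.47989×10⁻⁵ kg/grain × 3600 s/h = 60174.4 grain/h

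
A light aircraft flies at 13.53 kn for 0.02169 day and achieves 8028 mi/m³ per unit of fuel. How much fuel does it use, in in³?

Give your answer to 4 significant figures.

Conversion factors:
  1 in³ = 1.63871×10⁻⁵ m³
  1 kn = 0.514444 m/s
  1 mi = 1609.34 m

61.61 in³

13.53 kn → 6.96043 m/s
0.02169 day → 1874.02 s
d = v × t = 6.96043 × 1874.02 = 13044 m
8028 mi/m³ → 1.29198×10⁷ m/m³
V = d / (distance per unit fuel) = 13044 / 1.29198×10⁷ = 0.00100961 m³
In in³: 0.00100961 / 1.63871×10⁻⁵ = 61.61 in³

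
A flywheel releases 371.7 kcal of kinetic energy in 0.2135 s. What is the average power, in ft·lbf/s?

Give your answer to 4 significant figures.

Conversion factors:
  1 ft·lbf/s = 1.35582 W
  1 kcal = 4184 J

371.7 kcal × 4184 → 1.55519×10⁶ J
P = E / t = 1.55519×10⁶ J / 0.2135 s = 7.28426×10⁶ W
7.28426×10⁶ W ÷ (1.35582 W/ft·lbf/s) = 5.37259×10⁶ ft·lbf/s

5.373×10⁶ ft·lbf/s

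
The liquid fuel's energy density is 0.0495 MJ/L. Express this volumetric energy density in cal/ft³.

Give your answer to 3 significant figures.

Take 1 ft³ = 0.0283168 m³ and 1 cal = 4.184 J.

3.35×10⁵ cal/ft³

0.0495 MJ/L × 1000000 J/MJ ÷ 0.001 m³/L = 4.95×10⁷ J/m³
4.95×10⁷ J/m³ ÷ 4.184 J/cal × 0.0283168 m³/ft³ = 335010 cal/ft³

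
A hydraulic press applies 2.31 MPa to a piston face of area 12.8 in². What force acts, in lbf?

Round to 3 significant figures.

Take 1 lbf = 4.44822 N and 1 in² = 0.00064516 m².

2.31 MPa × 1000000 = 2.31×10⁶ Pa
12.8 in² × 0.00064516 = 0.00825805 m²
F = P × A = 2.31×10⁶ Pa × 0.00825805 m² = 19076.1 N
19076.1 N ÷ (4.44822 N/lbf) = 4288.48 lbf

4290 lbf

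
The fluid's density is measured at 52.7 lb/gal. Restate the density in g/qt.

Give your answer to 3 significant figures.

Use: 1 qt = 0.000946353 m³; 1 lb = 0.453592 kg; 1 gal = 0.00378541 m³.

52.7 lb/gal × 0.453592 kg/lb ÷ 0.00378541 m³/gal = 6314.85 kg/m³
6314.85 kg/m³ ÷ 0.001 kg/g × 0.000946353 m³/qt = 5976.08 g/qt

5980 g/qt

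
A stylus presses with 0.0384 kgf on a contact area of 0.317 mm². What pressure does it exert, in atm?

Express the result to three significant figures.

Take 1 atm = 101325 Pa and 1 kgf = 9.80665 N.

0.0384 kgf × 9.80665 = 0.376575 N
0.317 mm² × 10⁻⁶ = 3.17×10⁻⁷ m²
P = F / A = 0.376575 N / 3.17×10⁻⁷ m² = 1.18793×10⁶ Pa
1.18793×10⁶ Pa ÷ (101325 Pa/atm) = 11.724 atm

11.7 atm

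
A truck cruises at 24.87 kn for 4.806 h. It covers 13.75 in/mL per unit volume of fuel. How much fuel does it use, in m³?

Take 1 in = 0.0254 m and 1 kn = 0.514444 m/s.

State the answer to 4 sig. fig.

24.87 kn → 12.7942 m/s
4.806 h → 17301.6 s
d = v × t = 12.7942 × 17301.6 = 221360 m
13.75 in/mL → 349250 m/m³
V = d / (distance per unit fuel) = 221360 / 349250 = 0.633815 m³

0.6338 m³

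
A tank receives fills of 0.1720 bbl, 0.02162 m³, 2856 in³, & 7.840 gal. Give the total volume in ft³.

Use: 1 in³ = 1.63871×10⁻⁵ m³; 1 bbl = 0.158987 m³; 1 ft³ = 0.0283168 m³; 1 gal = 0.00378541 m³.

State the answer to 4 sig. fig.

0.1720 bbl × 0.158987 → 0.0273458 m³
0.02162 m³ (already m³)
2856 in³ × 1.63871×10⁻⁵ → 0.0468016 m³
7.840 gal × 0.00378541 → 0.0296776 m³
Total: 0.0273458 + 0.02162 + 0.0468016 + 0.0296776 = 0.125445 m³
In ft³: 0.125445 / 0.0283168 = 4.43006 ft³

4.430 ft³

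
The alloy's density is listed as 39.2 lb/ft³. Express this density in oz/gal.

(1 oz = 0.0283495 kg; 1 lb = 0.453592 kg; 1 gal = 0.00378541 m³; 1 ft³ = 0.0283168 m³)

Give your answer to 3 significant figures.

83.8 oz/gal

39.2 lb/ft³ × 0.453592 kg/lb ÷ 0.0283168 m³/ft³ = 627.924 kg/m³
627.924 kg/m³ ÷ 0.0283495 kg/oz × 0.00378541 m³/gal = 83.8445 oz/gal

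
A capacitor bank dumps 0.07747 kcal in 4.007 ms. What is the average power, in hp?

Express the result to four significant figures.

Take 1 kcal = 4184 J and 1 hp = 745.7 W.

108.5 hp

0.07747 kcal × 4184 → 324.134 J
4.007 ms × 0.001 → 0.004007 s
P = E / t = 324.134 J / 0.004007 s = 80891.9 W
80891.9 W ÷ (745.7 W/hp) = 108.478 hp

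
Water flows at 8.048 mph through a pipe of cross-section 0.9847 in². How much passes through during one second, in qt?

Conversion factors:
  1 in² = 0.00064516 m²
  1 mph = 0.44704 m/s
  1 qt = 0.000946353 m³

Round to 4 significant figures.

8.048 mph × 0.44704 = 3.59778 m/s
0.9847 in² × 0.00064516 = 6.35289×10⁻⁴ m²
V = v × A × t = 3.59778 m/s × 6.35289×10⁻⁴ m² × 1 s = 0.00228563 m³
0.00228563 m³ ÷ (0.000946353 m³/qt) = 2.4152 qt

2.415 qt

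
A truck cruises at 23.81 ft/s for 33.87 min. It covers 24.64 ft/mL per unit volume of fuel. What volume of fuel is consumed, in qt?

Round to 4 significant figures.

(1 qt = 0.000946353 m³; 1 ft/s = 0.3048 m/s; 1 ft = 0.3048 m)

23.81 ft/s → 7.25729 m/s
33.87 min → 2032.2 s
d = v × t = 7.25729 × 2032.2 = 14748.3 m
24.64 ft/mL → 7.51027×10⁶ m/m³
V = d / (distance per unit fuel) = 14748.3 / 7.51027×10⁶ = 0.00196375 m³
In qt: 0.00196375 / 0.000946353 = 2.07507 qt

2.075 qt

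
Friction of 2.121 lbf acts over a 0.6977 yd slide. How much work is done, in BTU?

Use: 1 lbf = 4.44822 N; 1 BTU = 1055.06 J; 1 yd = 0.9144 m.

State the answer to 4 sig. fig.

2.121 lbf × 4.44822 → 9.43467 N
0.6977 yd × 0.9144 → 0.637977 m
W = F × d = 9.43467 N × 0.637977 m = 6.0191 J
6.0191 J ÷ (1055.06 J/BTU) = 0.00570498 BTU

0.005705 BTU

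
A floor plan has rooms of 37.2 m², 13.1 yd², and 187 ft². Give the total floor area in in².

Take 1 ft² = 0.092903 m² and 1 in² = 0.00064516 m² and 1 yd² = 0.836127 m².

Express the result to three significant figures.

1.02×10⁵ in²

37.2 m² (already m²)
13.1 yd² × 0.836127 → 10.9533 m²
187 ft² × 0.092903 → 17.3729 m²
Total: 37.2 + 10.9533 + 17.3729 = 65.5262 m²
In in²: 65.5262 / 0.00064516 = 101566 in²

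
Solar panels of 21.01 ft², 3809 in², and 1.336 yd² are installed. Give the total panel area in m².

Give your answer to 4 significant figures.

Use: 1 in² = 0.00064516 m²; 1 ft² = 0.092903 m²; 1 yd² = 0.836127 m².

21.01 ft² × 0.092903 = 1.95189 m²
3809 in² × 0.00064516 = 2.45741 m²
1.336 yd² × 0.836127 = 1.11707 m²
Sum: 1.95189 + 2.45741 + 1.11707 = 5.52637 m²

5.526 m²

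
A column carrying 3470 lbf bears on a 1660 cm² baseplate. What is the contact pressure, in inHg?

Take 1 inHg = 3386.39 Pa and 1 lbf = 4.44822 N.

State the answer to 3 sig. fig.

27.5 inHg

3470 lbf × 4.44822 → 15435.3 N
1660 cm² × 0.0001 → 0.166 m²
P = F / A = 15435.3 N / 0.166 m² = 92983.7 Pa
92983.7 Pa ÷ (3386.39 Pa/inHg) = 27.4581 inHg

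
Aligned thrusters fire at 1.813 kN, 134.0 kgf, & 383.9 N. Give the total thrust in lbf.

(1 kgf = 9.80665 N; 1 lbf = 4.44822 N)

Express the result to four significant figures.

1.813 kN × 1000 = 1813 N
134.0 kgf × 9.80665 = 1314.09 N
383.9 N (already N)
Sum: 1813 + 1314.09 + 383.9 = 3510.99 N
In lbf: 3510.99 / 4.44822 = 789.302 lbf

789.3 lbf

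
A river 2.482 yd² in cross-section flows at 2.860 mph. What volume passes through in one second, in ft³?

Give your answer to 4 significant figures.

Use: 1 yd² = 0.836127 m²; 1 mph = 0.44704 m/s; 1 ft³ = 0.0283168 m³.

2.860 mph × 0.44704 = 1.27853 m/s
2.482 yd² × 0.836127 = 2.07527 m²
V = v × A × t = 1.27853 m/s × 2.07527 m² × 1 s = 2.65329 m³
2.65329 m³ ÷ (0.0283168 m³/ft³) = 93.7002 ft³

93.70 ft³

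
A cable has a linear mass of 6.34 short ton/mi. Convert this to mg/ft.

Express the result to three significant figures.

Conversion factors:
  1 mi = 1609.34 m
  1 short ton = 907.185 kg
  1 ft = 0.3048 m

1.09×10⁶ mg/ft

6.34 short ton/mi × 907.185 kg/short ton ÷ 1609.34 m/mi = 3.57386 kg/m
3.57386 kg/m ÷ 10⁻⁶ kg/mg × 0.3048 m/ft = 1.08931×10⁶ mg/ft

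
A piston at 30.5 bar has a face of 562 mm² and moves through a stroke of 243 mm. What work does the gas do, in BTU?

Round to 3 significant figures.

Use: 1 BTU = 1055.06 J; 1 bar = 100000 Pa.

30.5 bar → 3.05×10⁶ Pa
562 mm² → 5.62×10⁻⁴ m²
F = P × A = 3.05×10⁶ × 5.62×10⁻⁴ = 1714.1 N
243 mm → 0.243 m
W = F × d = 1714.1 × 0.243 = 416.526 J
In BTU: 416.526 / 1055.06 = 0.394789 BTU

0.395 BTU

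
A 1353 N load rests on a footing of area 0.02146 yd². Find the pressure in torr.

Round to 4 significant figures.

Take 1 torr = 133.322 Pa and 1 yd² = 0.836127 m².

0.02146 yd² × 0.836127 = 0.0179433 m²
P = F / A = 1353 N / 0.0179433 m² = 75404.2 Pa
75404.2 Pa ÷ (133.322 Pa/torr) = 565.58 torr

565.6 torr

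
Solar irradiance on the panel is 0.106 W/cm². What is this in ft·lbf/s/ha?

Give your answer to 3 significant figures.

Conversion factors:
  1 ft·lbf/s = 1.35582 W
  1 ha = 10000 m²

0.106 W/cm² ÷ 0.0001 m²/cm² = 1060 W/m²
1060 W/m² ÷ 1.35582 W/ft·lbf/s × 10000 m²/ha = 7.81815×10⁶ ft·lbf/s/ha

7.82×10⁶ ft·lbf/s/ha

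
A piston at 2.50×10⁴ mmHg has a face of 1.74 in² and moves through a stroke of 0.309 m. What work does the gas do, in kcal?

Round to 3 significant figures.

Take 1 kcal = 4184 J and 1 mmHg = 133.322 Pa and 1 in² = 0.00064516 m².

0.276 kcal

2.50×10⁴ mmHg → 3.33305×10⁶ Pa
1.74 in² → 0.00112258 m²
F = P × A = 3.33305×10⁶ × 0.00112258 = 3741.62 N
W = F × d = 3741.62 × 0.309 = 1156.16 J
In kcal: 1156.16 / 4184 = 0.276329 kcal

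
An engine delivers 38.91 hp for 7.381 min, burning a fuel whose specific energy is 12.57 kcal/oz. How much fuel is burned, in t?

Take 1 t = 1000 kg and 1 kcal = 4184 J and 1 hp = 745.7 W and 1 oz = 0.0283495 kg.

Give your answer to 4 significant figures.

0.006926 t

38.91 hp → 29015.2 W
7.381 min → 442.86 s
E = P × t = 29015.2 × 442.86 = 1.28497×10⁷ J
12.57 kcal/oz → 1.85516×10⁶ J/kg
m = E / e_s = 1.28497×10⁷ / 1.85516×10⁶ = 6.92646 kg
In t: 6.92646 / 1000 = 0.00692646 t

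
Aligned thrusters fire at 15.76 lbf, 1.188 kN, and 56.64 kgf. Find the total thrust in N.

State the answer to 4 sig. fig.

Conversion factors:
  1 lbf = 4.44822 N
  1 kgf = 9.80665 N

15.76 lbf × 4.44822 = 70.1039 N
1.188 kN × 1000 = 1188 N
56.64 kgf × 9.80665 = 555.449 N
Total: 70.1039 + 1188 + 555.449 = 1813.55 N

1814 N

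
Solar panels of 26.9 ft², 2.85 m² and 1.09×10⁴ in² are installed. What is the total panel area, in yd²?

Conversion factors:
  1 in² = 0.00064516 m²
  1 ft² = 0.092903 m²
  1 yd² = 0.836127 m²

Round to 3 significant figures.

14.8 yd²

26.9 ft² × 0.092903 = 2.49909 m²
2.85 m² (already m²)
1.09×10⁴ in² × 0.00064516 = 7.03224 m²
Sum: 2.49909 + 2.85 + 7.03224 = 12.3813 m²
In yd²: 12.3813 / 0.836127 = 14.8079 yd²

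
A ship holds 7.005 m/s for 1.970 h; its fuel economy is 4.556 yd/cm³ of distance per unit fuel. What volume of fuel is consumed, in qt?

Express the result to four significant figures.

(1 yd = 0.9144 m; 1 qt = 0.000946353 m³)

12.60 qt

1.970 h → 7092 s
d = v × t = 7.005 × 7092 = 49679.5 m
4.556 yd/cm³ → 4.16601×10⁶ m/m³
V = d / (distance per unit fuel) = 49679.5 / 4.16601×10⁶ = 0.011925 m³
In qt: 0.011925 / 0.000946353 = 12.601 qt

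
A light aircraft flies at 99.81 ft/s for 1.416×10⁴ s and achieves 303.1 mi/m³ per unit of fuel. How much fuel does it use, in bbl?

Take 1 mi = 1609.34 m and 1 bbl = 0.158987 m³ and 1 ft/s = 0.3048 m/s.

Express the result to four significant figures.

5.555 bbl

99.81 ft/s → 30.4221 m/s
d = v × t = 30.4221 × 14160 = 430777 m
303.1 mi/m³ → 487791 m/m³
V = d / (distance per unit fuel) = 430777 / 487791 = 0.883118 m³
In bbl: 0.883118 / 0.158987 = 5.55466 bbl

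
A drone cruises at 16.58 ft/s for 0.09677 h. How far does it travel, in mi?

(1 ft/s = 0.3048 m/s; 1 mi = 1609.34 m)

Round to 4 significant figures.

1.094 mi

16.58 ft/s × 0.3048 = 5.05358 m/s
0.09677 h × 3600 = 348.372 s
d = v × t = 5.05358 m/s × 348.372 s = 1760.53 m
1760.53 m ÷ (1609.34 m/mi) = 1.09395 mi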